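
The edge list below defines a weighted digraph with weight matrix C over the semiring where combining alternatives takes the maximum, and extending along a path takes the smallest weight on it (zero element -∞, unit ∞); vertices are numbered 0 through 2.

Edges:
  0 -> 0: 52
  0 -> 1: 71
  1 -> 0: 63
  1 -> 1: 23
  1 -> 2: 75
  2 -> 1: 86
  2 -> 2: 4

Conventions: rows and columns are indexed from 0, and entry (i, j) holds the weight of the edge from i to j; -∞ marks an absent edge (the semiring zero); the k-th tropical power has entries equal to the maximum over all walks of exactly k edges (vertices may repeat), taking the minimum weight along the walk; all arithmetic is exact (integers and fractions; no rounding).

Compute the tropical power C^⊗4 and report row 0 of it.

C^⊗2:
  [63, 52, 71]
  [52, 75, 23]
  [63, 23, 75]
C^⊗3:
  [52, 71, 52]
  [63, 52, 75]
  [52, 75, 23]
C^⊗4:
  [63, 52, 71]
  [52, 75, 52]
  [63, 52, 75]
Answer: row 0 of C^⊗4 = [63, 52, 71]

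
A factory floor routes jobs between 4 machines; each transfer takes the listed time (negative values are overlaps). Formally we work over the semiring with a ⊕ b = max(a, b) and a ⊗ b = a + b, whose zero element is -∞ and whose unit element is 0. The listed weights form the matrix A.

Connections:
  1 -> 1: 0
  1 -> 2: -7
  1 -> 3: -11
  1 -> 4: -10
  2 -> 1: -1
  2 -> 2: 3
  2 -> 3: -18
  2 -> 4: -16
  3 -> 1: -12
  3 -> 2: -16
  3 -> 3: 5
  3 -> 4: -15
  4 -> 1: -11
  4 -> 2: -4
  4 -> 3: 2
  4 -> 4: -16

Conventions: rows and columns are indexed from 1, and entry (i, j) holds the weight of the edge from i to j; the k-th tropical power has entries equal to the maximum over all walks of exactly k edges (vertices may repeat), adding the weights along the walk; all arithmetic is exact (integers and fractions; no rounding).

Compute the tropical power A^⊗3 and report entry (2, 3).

A^⊗2:
  [0, -4, -6, -10]
  [2, 6, -12, -11]
  [-7, -11, 10, -10]
  [-5, -1, 7, -13]
A^⊗3:
  [0, -1, -1, -10]
  [5, 9, -7, -8]
  [-2, -6, 15, -5]
  [-2, 2, 12, -8]
Key observation: the optimum is the walk 2->1->3->3, with weight (-1) + (-11) + 5 = -7.
Optimal value attained by: walk 2->1->3->3.
Answer: (A^⊗3)[2][3] = -7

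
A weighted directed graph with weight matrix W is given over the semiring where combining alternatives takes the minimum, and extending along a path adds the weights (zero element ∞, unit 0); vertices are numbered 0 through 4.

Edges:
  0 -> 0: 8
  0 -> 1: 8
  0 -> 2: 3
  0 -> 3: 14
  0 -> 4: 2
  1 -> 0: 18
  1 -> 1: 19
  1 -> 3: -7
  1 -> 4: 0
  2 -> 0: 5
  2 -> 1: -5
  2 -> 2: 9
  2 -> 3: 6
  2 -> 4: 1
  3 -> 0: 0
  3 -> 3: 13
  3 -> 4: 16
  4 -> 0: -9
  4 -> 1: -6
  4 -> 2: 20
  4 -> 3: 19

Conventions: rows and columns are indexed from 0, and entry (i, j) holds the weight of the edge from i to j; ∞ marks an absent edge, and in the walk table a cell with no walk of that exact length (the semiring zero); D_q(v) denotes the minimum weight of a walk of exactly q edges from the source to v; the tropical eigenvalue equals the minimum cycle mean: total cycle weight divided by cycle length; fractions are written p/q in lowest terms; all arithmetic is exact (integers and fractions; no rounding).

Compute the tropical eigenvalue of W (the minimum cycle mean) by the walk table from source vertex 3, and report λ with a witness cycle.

q=0: [∞, ∞, ∞, 0, ∞]
q=1: [0, ∞, ∞, 13, 16]
q=2: [7, 8, 3, 14, 2]
q=3: [-7, -4, 10, 1, 4]
q=4: [-5, -2, -4, -11, -5]
q=5: [-14, -11, -2, -9, -3]
Optimal cycle mean attained by: cycle 0->4->0, total 2 + (-9), length 2.
Answer: λ = -7/2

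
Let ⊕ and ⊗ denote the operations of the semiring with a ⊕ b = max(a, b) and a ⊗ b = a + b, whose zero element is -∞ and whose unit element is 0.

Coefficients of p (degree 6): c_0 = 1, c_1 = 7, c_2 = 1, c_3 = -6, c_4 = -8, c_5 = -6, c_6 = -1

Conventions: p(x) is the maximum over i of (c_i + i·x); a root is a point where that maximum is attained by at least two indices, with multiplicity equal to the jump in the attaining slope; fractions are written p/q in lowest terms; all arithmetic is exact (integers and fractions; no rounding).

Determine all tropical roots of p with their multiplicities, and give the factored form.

hull edge (i=0, c=1) to (i=1, c=7): slope 6, span 1
hull edge (i=1, c=7) to (i=6, c=-1): slope -8/5, span 5
Factored form: p(x) = -1 ⊗ (x ⊕ (-6)) ⊗ (x ⊕ 8/5) ⊗ (x ⊕ 8/5) ⊗ (x ⊕ 8/5) ⊗ (x ⊕ 8/5) ⊗ (x ⊕ 8/5)
Answer: roots = -6 (mult 1), 8/5 (mult 5)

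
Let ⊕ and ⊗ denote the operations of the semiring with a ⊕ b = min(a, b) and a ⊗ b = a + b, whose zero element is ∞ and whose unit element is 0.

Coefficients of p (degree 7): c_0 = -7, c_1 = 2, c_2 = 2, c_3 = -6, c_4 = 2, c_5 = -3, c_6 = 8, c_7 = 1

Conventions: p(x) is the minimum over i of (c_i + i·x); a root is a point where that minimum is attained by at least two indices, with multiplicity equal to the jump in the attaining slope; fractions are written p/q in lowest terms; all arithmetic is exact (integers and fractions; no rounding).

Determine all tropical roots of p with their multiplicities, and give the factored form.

hull edge (i=0, c=-7) to (i=3, c=-6): slope 1/3, span 3
hull edge (i=3, c=-6) to (i=5, c=-3): slope 3/2, span 2
hull edge (i=5, c=-3) to (i=7, c=1): slope 2, span 2
Factored form: p(x) = 1 ⊗ (x ⊕ (-2)) ⊗ (x ⊕ (-2)) ⊗ (x ⊕ (-3/2)) ⊗ (x ⊕ (-3/2)) ⊗ (x ⊕ (-1/3)) ⊗ (x ⊕ (-1/3)) ⊗ (x ⊕ (-1/3))
Answer: roots = -2 (mult 2), -3/2 (mult 2), -1/3 (mult 3)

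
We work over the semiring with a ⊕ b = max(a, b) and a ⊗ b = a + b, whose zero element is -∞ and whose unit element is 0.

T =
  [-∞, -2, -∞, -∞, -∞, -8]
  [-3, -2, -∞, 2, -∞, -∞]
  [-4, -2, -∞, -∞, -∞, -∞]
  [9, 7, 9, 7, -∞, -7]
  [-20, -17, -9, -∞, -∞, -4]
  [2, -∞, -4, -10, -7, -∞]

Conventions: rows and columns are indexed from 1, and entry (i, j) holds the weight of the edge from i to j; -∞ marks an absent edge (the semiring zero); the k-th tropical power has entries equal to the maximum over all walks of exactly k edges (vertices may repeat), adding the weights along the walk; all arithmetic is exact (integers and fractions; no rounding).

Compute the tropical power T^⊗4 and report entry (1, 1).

T^⊗2:
  [-5, -4, -12, 0, -15, -∞]
  [11, 9, 11, 9, -∞, -5]
  [-5, -4, -∞, 0, -∞, -12]
  [16, 14, 16, 14, -14, 1]
  [-2, -11, -8, -14, -11, -28]
  [-1, 0, -1, -3, -∞, -6]
T^⊗3:
  [9, 7, 9, 7, -∞, -7]
  [18, 16, 18, 16, -12, 3]
  [9, 7, 9, 7, -19, -7]
  [23, 21, 23, 21, -6, 8]
  [-5, -4, -5, -7, -35, -10]
  [6, 4, 6, 4, -13, -9]
T^⊗4:
  [16, 14, 16, 14, -14, 1]
  [25, 23, 25, 23, -4, 10]
  [16, 14, 16, 14, -14, 1]
  [30, 28, 30, 28, 1, 15]
  [2, 0, 2, 0, -17, -13]
  [13, 11, 13, 11, -16, -2]
Key observation: the optimum is the walk 1->2->4->4->1, with weight (-2) + 2 + 7 + 9 = 16.
Optimal value attained by: walk 1->2->4->4->1.
Answer: (T^⊗4)[1][1] = 16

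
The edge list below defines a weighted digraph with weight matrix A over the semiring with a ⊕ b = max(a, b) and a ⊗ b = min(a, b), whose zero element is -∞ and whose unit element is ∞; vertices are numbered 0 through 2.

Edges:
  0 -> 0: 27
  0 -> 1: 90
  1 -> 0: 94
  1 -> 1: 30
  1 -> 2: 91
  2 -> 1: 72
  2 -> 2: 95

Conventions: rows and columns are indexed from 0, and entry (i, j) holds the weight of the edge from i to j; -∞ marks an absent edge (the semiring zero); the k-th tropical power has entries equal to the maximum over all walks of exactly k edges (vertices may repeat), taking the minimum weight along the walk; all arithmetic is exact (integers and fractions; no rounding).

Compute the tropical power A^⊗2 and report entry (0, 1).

A^⊗2:
  [90, 30, 90]
  [30, 90, 91]
  [72, 72, 95]
Key observation: the optimum is the walk 0->1->1, with weight 90 min 30 = 30.
Optimal value attained by: walk 0->1->1.
Answer: (A^⊗2)[0][1] = 30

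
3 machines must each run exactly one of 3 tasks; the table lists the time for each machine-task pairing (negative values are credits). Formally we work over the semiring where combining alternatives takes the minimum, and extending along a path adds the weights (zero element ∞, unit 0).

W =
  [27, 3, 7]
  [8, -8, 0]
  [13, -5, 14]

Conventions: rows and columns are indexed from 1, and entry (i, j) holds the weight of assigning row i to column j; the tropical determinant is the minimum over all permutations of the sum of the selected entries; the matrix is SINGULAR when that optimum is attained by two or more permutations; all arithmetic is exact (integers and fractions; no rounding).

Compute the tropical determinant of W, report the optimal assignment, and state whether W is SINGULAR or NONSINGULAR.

σ = (1, 2, 3): 27 + (-8) + 14 = 33
σ = (1, 3, 2): 27 + 0 + (-5) = 22
σ = (2, 1, 3): 3 + 8 + 14 = 25
σ = (2, 3, 1): 3 + 0 + 13 = 16
σ = (3, 1, 2): 7 + 8 + (-5) = 10
σ = (3, 2, 1): 7 + (-8) + 13 = 12
Optimal value attained by: σ = (3, 1, 2).
Answer: det⊕(W) = 10; verdict: NONSINGULAR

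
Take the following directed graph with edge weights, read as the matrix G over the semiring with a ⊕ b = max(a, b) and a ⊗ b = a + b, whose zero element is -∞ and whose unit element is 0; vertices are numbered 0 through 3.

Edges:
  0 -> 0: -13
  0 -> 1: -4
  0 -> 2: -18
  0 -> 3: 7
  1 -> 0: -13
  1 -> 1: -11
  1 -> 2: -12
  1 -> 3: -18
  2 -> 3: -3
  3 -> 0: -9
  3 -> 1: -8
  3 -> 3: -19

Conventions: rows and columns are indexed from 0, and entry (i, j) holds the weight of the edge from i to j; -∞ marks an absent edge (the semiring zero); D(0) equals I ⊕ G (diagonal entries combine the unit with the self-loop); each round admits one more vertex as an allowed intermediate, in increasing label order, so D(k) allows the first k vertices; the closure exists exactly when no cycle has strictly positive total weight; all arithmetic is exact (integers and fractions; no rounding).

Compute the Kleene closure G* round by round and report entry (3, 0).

D(0):
  [0, -4, -18, 7]
  [-13, 0, -12, -18]
  [-∞, -∞, 0, -3]
  [-9, -8, -∞, 0]
D(1):
  [0, -4, -18, 7]
  [-13, 0, -12, -6]
  [-∞, -∞, 0, -3]
  [-9, -8, -27, 0]
D(2):
  [0, -4, -16, 7]
  [-13, 0, -12, -6]
  [-∞, -∞, 0, -3]
  [-9, -8, -20, 0]
D(3):
  [0, -4, -16, 7]
  [-13, 0, -12, -6]
  [-∞, -∞, 0, -3]
  [-9, -8, -20, 0]
D(4):
  [0, -1, -13, 7]
  [-13, 0, -12, -6]
  [-12, -11, 0, -3]
  [-9, -8, -20, 0]
Answer: G*[3][0] = -9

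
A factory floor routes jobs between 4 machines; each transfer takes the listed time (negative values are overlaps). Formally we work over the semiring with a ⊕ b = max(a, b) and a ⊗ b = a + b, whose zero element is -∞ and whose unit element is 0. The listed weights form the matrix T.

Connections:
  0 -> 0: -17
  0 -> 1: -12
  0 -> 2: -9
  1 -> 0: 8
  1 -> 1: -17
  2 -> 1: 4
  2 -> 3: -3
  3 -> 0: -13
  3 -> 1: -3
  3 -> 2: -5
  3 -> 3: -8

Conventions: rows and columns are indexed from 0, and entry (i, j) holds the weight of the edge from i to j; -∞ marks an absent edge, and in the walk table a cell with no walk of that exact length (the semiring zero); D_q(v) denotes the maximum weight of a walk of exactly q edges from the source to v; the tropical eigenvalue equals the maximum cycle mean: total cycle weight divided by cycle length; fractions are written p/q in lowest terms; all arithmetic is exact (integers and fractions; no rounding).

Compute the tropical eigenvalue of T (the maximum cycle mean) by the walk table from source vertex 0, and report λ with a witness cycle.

q=0: [0, -∞, -∞, -∞]
q=1: [-17, -12, -9, -∞]
q=2: [-4, -5, -26, -12]
q=3: [3, -15, -13, -20]
q=4: [-7, -9, -6, -16]
Optimal cycle mean attained by: cycle 0->2->1->0, total (-9) + 4 + 8, length 3.
Answer: λ = 1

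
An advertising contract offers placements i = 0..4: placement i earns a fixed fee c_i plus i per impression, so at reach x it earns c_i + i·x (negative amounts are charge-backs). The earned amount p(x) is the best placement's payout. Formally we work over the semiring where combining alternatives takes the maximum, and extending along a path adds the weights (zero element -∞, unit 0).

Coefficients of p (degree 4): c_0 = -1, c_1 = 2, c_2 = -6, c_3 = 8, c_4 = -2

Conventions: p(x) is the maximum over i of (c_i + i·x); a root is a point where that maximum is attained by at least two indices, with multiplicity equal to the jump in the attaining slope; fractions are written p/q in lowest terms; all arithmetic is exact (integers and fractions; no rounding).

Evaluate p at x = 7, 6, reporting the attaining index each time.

p(7) = max(-1+0·7=-1, 2+1·7=9, -6+2·7=8, 8+3·7=29, -2+4·7=26) = 29 (attained by i=3)
p(6) = max(-1+0·6=-1, 2+1·6=8, -6+2·6=6, 8+3·6=26, -2+4·6=22) = 26 (attained by i=3)
Answer: p(7) = 29; p(6) = 26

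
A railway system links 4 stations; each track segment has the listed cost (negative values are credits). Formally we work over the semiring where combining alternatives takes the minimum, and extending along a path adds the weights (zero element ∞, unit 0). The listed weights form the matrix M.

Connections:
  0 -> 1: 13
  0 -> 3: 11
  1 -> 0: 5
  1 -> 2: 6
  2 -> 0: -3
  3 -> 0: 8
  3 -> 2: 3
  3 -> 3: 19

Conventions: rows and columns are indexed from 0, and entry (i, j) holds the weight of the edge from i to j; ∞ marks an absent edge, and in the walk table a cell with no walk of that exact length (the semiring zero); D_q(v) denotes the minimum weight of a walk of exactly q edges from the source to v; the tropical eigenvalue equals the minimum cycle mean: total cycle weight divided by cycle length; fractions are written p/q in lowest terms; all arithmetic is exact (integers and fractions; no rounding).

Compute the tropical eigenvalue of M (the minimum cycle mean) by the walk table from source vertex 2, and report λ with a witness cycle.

q=0: [∞, ∞, 0, ∞]
q=1: [-3, ∞, ∞, ∞]
q=2: [∞, 10, ∞, 8]
q=3: [15, ∞, 11, 27]
q=4: [8, 28, 30, 26]
Optimal cycle mean attained by: cycle 0->3->2->0, total 11 + 3 + (-3), length 3.
Answer: λ = 11/3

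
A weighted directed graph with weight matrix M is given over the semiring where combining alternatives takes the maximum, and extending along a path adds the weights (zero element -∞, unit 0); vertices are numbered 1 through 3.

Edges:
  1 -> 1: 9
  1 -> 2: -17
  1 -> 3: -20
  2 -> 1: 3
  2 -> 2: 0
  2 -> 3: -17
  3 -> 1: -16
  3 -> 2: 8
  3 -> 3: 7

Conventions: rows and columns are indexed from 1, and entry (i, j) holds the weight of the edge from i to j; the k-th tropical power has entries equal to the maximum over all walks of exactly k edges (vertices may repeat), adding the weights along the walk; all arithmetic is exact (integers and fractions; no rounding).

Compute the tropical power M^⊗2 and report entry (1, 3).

M^⊗2:
  [18, -8, -11]
  [12, 0, -10]
  [11, 15, 14]
Key observation: the optimum is the walk 1->1->3, with weight 9 + (-20) = -11.
Optimal value attained by: walk 1->1->3.
Answer: (M^⊗2)[1][3] = -11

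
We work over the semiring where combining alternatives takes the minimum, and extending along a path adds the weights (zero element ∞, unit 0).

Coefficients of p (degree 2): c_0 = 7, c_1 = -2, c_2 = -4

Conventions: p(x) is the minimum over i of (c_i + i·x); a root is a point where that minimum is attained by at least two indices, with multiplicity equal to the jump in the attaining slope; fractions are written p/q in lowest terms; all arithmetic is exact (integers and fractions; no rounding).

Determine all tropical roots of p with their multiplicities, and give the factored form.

hull edge (i=0, c=7) to (i=1, c=-2): slope -9, span 1
hull edge (i=1, c=-2) to (i=2, c=-4): slope -2, span 1
Factored form: p(x) = -4 ⊗ (x ⊕ 2) ⊗ (x ⊕ 9)
Answer: roots = 2 (mult 1), 9 (mult 1)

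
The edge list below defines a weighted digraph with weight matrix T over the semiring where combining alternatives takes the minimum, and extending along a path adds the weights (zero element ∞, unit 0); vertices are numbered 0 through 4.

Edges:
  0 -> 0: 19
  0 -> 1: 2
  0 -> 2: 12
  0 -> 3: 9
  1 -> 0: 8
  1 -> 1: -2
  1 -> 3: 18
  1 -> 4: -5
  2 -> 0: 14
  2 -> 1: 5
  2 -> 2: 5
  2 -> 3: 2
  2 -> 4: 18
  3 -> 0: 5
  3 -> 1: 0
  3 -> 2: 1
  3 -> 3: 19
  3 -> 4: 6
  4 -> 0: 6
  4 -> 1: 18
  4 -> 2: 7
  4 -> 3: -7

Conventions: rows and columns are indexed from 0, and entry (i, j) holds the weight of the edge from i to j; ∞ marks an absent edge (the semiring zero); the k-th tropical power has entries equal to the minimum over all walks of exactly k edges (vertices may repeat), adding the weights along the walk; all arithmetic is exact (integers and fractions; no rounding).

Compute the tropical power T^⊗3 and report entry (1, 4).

T^⊗2:
  [10, 0, 10, 14, -3]
  [1, -4, 2, -12, -7]
  [7, 2, 3, 7, 0]
  [8, -2, 6, -1, -5]
  [-2, -7, -6, 9, -1]
T^⊗3:
  [3, -2, 4, -10, -5]
  [-7, -12, -11, -14, -9]
  [6, 0, 7, -7, -3]
  [1, -4, 0, -12, -7]
  [1, -9, -1, -8, -12]
Key observation: the optimum is the walk 1->1->1->4, with weight (-2) + (-2) + (-5) = -9.
Optimal value attained by: walk 1->1->1->4.
Answer: (T^⊗3)[1][4] = -9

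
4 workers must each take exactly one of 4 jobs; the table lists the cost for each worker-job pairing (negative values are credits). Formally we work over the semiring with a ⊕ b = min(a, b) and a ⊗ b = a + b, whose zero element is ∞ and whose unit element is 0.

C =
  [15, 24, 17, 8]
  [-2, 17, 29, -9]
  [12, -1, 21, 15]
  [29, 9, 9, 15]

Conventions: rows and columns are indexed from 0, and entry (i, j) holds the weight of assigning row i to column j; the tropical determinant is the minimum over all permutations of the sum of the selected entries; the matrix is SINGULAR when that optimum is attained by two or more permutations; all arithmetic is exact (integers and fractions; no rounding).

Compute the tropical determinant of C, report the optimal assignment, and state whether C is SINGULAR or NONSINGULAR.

σ = (0, 1, 2, 3): 15 + 17 + 21 + 15 = 68
σ = (0, 1, 3, 2): 15 + 17 + 15 + 9 = 56
σ = (0, 2, 1, 3): 15 + 29 + (-1) + 15 = 58
σ = (0, 2, 3, 1): 15 + 29 + 15 + 9 = 68
σ = (0, 3, 1, 2): 15 + (-9) + (-1) + 9 = 14
σ = (0, 3, 2, 1): 15 + (-9) + 21 + 9 = 36
σ = (1, 0, 2, 3): 24 + (-2) + 21 + 15 = 58
σ = (1, 0, 3, 2): 24 + (-2) + 15 + 9 = 46
σ = (1, 2, 0, 3): 24 + 29 + 12 + 15 = 80
σ = (1, 2, 3, 0): 24 + 29 + 15 + 29 = 97
σ = (1, 3, 0, 2): 24 + (-9) + 12 + 9 = 36
σ = (1, 3, 2, 0): 24 + (-9) + 21 + 29 = 65
σ = (2, 0, 1, 3): 17 + (-2) + (-1) + 15 = 29
σ = (2, 0, 3, 1): 17 + (-2) + 15 + 9 = 39
σ = (2, 1, 0, 3): 17 + 17 + 12 + 15 = 61
σ = (2, 1, 3, 0): 17 + 17 + 15 + 29 = 78
σ = (2, 3, 0, 1): 17 + (-9) + 12 + 9 = 29
σ = (2, 3, 1, 0): 17 + (-9) + (-1) + 29 = 36
σ = (3, 0, 1, 2): 8 + (-2) + (-1) + 9 = 14
σ = (3, 0, 2, 1): 8 + (-2) + 21 + 9 = 36
σ = (3, 1, 0, 2): 8 + 17 + 12 + 9 = 46
σ = (3, 1, 2, 0): 8 + 17 + 21 + 29 = 75
σ = (3, 2, 0, 1): 8 + 29 + 12 + 9 = 58
σ = (3, 2, 1, 0): 8 + 29 + (-1) + 29 = 65
Optimal value attained by: σ = (0, 3, 1, 2).
Answer: det⊕(C) = 14; verdict: SINGULAR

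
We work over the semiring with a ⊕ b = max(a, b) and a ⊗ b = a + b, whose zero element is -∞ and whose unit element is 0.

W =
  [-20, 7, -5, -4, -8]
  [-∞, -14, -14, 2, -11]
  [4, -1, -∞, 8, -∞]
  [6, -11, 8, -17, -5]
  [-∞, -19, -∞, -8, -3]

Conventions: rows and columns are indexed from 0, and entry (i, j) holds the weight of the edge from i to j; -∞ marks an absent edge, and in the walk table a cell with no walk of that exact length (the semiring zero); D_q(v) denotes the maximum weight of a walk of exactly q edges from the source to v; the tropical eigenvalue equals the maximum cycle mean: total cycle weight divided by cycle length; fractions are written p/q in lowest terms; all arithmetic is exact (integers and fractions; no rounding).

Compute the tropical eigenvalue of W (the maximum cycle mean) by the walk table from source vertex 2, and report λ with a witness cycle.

q=0: [-∞, -∞, 0, -∞, -∞]
q=1: [4, -1, -∞, 8, -∞]
q=2: [14, 11, 16, 1, 3]
q=3: [20, 21, 9, 24, 6]
q=4: [30, 27, 32, 23, 19]
q=5: [36, 37, 31, 40, 22]
Optimal cycle mean attained by: cycle 2->3->2, total 8 + 8, length 2.
Answer: λ = 8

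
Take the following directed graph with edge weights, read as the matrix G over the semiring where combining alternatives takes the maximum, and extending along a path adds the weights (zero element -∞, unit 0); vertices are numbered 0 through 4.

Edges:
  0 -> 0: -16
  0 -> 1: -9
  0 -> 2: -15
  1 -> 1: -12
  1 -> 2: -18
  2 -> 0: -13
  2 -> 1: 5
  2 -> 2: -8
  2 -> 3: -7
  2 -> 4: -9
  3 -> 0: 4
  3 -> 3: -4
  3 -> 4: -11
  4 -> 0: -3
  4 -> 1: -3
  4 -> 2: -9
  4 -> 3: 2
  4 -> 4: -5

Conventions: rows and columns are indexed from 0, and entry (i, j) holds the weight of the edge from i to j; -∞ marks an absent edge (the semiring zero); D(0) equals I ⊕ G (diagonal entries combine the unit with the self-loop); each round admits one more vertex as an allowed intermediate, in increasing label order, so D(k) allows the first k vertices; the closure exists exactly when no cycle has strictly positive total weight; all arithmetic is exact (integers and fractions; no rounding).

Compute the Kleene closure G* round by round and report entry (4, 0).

D(0):
  [0, -9, -15, -∞, -∞]
  [-∞, 0, -18, -∞, -∞]
  [-13, 5, 0, -7, -9]
  [4, -∞, -∞, 0, -11]
  [-3, -3, -9, 2, 0]
D(1):
  [0, -9, -15, -∞, -∞]
  [-∞, 0, -18, -∞, -∞]
  [-13, 5, 0, -7, -9]
  [4, -5, -11, 0, -11]
  [-3, -3, -9, 2, 0]
D(2):
  [0, -9, -15, -∞, -∞]
  [-∞, 0, -18, -∞, -∞]
  [-13, 5, 0, -7, -9]
  [4, -5, -11, 0, -11]
  [-3, -3, -9, 2, 0]
D(3):
  [0, -9, -15, -22, -24]
  [-31, 0, -18, -25, -27]
  [-13, 5, 0, -7, -9]
  [4, -5, -11, 0, -11]
  [-3, -3, -9, 2, 0]
D(4):
  [0, -9, -15, -22, -24]
  [-21, 0, -18, -25, -27]
  [-3, 5, 0, -7, -9]
  [4, -5, -11, 0, -11]
  [6, -3, -9, 2, 0]
D(5):
  [0, -9, -15, -22, -24]
  [-21, 0, -18, -25, -27]
  [-3, 5, 0, -7, -9]
  [4, -5, -11, 0, -11]
  [6, -3, -9, 2, 0]
Answer: G*[4][0] = 6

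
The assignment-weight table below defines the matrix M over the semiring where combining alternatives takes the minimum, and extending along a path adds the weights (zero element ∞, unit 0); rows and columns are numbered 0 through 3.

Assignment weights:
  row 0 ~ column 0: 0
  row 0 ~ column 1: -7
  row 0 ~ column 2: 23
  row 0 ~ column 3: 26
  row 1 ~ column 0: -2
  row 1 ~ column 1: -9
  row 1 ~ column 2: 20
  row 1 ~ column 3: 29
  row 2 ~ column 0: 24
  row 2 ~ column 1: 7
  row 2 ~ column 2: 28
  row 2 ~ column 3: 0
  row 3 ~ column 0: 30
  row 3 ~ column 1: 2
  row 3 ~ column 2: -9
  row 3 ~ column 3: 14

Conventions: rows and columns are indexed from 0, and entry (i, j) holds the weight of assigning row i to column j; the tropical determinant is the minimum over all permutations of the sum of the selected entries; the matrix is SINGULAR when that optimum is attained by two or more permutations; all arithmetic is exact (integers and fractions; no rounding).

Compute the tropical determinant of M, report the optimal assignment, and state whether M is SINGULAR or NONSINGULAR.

σ = (0, 1, 2, 3): 0 + (-9) + 28 + 14 = 33
σ = (0, 1, 3, 2): 0 + (-9) + 0 + (-9) = -18
σ = (0, 2, 1, 3): 0 + 20 + 7 + 14 = 41
σ = (0, 2, 3, 1): 0 + 20 + 0 + 2 = 22
σ = (0, 3, 1, 2): 0 + 29 + 7 + (-9) = 27
σ = (0, 3, 2, 1): 0 + 29 + 28 + 2 = 59
σ = (1, 0, 2, 3): (-7) + (-2) + 28 + 14 = 33
σ = (1, 0, 3, 2): (-7) + (-2) + 0 + (-9) = -18
σ = (1, 2, 0, 3): (-7) + 20 + 24 + 14 = 51
σ = (1, 2, 3, 0): (-7) + 20 + 0 + 30 = 43
σ = (1, 3, 0, 2): (-7) + 29 + 24 + (-9) = 37
σ = (1, 3, 2, 0): (-7) + 29 + 28 + 30 = 80
σ = (2, 0, 1, 3): 23 + (-2) + 7 + 14 = 42
σ = (2, 0, 3, 1): 23 + (-2) + 0 + 2 = 23
σ = (2, 1, 0, 3): 23 + (-9) + 24 + 14 = 52
σ = (2, 1, 3, 0): 23 + (-9) + 0 + 30 = 44
σ = (2, 3, 0, 1): 23 + 29 + 24 + 2 = 78
σ = (2, 3, 1, 0): 23 + 29 + 7 + 30 = 89
σ = (3, 0, 1, 2): 26 + (-2) + 7 + (-9) = 22
σ = (3, 0, 2, 1): 26 + (-2) + 28 + 2 = 54
σ = (3, 1, 0, 2): 26 + (-9) + 24 + (-9) = 32
σ = (3, 1, 2, 0): 26 + (-9) + 28 + 30 = 75
σ = (3, 2, 0, 1): 26 + 20 + 24 + 2 = 72
σ = (3, 2, 1, 0): 26 + 20 + 7 + 30 = 83
Optimal value attained by: σ = (0, 1, 3, 2).
Answer: det⊕(M) = -18; verdict: SINGULAR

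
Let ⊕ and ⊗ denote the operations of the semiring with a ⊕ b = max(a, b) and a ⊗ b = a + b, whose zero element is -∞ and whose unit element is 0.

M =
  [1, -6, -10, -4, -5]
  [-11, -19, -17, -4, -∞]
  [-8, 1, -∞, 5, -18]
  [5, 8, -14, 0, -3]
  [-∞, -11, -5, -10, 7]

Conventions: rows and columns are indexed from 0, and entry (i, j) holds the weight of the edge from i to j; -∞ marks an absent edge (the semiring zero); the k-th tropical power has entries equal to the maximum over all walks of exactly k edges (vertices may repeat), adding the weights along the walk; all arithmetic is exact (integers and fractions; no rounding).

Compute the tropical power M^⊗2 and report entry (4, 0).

M^⊗2:
  [2, 4, -9, -3, 2]
  [1, 4, -18, -4, -7]
  [10, 13, -9, 5, 2]
  [6, 8, -5, 4, 4]
  [-5, -2, 2, 0, 14]
Key observation: the optimum is the walk 4->3->0, with weight (-10) + 5 = -5.
Optimal value attained by: walk 4->3->0.
Answer: (M^⊗2)[4][0] = -5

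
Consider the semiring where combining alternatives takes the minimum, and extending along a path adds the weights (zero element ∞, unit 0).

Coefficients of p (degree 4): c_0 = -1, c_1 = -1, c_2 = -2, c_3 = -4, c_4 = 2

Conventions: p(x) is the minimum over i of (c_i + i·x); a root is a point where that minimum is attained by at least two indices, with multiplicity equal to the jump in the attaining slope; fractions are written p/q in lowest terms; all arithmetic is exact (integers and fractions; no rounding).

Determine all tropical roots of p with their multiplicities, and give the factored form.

hull edge (i=0, c=-1) to (i=3, c=-4): slope -1, span 3
hull edge (i=3, c=-4) to (i=4, c=2): slope 6, span 1
Factored form: p(x) = 2 ⊗ (x ⊕ (-6)) ⊗ (x ⊕ 1) ⊗ (x ⊕ 1) ⊗ (x ⊕ 1)
Answer: roots = -6 (mult 1), 1 (mult 3)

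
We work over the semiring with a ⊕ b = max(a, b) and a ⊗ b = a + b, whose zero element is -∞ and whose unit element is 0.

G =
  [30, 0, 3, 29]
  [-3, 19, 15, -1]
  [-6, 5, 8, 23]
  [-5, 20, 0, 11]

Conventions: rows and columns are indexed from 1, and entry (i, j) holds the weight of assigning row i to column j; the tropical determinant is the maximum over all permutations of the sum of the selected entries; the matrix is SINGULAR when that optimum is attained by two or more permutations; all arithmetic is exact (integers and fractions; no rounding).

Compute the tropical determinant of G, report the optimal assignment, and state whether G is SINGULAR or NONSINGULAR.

σ = (1, 2, 3, 4): 30 + 19 + 8 + 11 = 68
σ = (1, 2, 4, 3): 30 + 19 + 23 + 0 = 72
σ = (1, 3, 2, 4): 30 + 15 + 5 + 11 = 61
σ = (1, 3, 4, 2): 30 + 15 + 23 + 20 = 88
σ = (1, 4, 2, 3): 30 + (-1) + 5 + 0 = 34
σ = (1, 4, 3, 2): 30 + (-1) + 8 + 20 = 57
σ = (2, 1, 3, 4): 0 + (-3) + 8 + 11 = 16
σ = (2, 1, 4, 3): 0 + (-3) + 23 + 0 = 20
σ = (2, 3, 1, 4): 0 + 15 + (-6) + 11 = 20
σ = (2, 3, 4, 1): 0 + 15 + 23 + (-5) = 33
σ = (2, 4, 1, 3): 0 + (-1) + (-6) + 0 = -7
σ = (2, 4, 3, 1): 0 + (-1) + 8 + (-5) = 2
σ = (3, 1, 2, 4): 3 + (-3) + 5 + 11 = 16
σ = (3, 1, 4, 2): 3 + (-3) + 23 + 20 = 43
σ = (3, 2, 1, 4): 3 + 19 + (-6) + 11 = 27
σ = (3, 2, 4, 1): 3 + 19 + 23 + (-5) = 40
σ = (3, 4, 1, 2): 3 + (-1) + (-6) + 20 = 16
σ = (3, 4, 2, 1): 3 + (-1) + 5 + (-5) = 2
σ = (4, 1, 2, 3): 29 + (-3) + 5 + 0 = 31
σ = (4, 1, 3, 2): 29 + (-3) + 8 + 20 = 54
σ = (4, 2, 1, 3): 29 + 19 + (-6) + 0 = 42
σ = (4, 2, 3, 1): 29 + 19 + 8 + (-5) = 51
σ = (4, 3, 1, 2): 29 + 15 + (-6) + 20 = 58
σ = (4, 3, 2, 1): 29 + 15 + 5 + (-5) = 44
Optimal value attained by: σ = (1, 3, 4, 2).
Answer: det⊕(G) = 88; verdict: NONSINGULAR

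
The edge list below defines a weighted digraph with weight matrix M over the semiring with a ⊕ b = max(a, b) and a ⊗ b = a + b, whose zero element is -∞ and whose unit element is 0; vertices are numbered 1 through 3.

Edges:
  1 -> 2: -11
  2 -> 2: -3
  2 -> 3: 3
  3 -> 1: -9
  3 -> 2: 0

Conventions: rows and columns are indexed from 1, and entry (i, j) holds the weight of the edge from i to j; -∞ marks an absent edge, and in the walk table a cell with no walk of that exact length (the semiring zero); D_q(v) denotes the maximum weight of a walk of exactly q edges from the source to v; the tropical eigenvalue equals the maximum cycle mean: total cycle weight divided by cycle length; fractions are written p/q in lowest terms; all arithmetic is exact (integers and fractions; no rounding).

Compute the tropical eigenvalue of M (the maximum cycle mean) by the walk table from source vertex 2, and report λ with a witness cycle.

q=0: [-∞, 0, -∞]
q=1: [-∞, -3, 3]
q=2: [-6, 3, 0]
q=3: [-9, 0, 6]
Optimal cycle mean attained by: cycle 2->3->2, total 3 + 0, length 2.
Answer: λ = 3/2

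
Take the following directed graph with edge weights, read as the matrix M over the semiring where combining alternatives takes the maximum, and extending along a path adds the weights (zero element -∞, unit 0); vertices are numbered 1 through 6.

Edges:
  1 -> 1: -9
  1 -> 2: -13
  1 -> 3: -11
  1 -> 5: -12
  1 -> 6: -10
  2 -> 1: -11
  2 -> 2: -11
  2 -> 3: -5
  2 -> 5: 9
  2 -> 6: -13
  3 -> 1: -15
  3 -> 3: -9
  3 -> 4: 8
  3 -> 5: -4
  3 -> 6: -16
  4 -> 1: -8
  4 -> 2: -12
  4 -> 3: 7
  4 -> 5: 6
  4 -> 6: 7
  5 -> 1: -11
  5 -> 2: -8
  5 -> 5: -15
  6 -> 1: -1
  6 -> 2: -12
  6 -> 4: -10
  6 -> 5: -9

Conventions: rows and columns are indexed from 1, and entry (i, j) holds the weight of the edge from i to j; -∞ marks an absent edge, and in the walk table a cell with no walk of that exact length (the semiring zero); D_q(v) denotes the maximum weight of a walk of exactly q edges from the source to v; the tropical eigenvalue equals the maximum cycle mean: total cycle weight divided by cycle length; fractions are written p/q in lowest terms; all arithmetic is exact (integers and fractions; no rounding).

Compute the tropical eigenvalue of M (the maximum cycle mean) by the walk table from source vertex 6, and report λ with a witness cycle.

q=0: [-∞, -∞, -∞, -∞, -∞, 0]
q=1: [-1, -12, -∞, -10, -9, -∞]
q=2: [-10, -14, -3, -∞, -3, -3]
q=3: [-4, -11, -12, 5, -5, -19]
q=4: [-3, -7, 12, -4, 11, 12]
q=5: [11, 3, 3, 20, 8, 3]
q=6: [12, 8, 27, 11, 26, 27]
Optimal cycle mean attained by: cycle 3->4->3, total 8 + 7, length 2.
Answer: λ = 15/2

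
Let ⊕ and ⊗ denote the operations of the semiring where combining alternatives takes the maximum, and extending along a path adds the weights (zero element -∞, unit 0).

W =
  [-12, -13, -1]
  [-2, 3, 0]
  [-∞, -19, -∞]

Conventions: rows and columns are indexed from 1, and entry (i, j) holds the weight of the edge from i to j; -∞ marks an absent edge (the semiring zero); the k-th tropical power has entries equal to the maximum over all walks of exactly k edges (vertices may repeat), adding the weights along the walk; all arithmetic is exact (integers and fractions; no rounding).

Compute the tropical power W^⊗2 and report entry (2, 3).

W^⊗2:
  [-15, -10, -13]
  [1, 6, 3]
  [-21, -16, -19]
Key observation: the optimum is the walk 2->2->3, with weight 3 + 0 = 3.
Optimal value attained by: walk 2->2->3.
Answer: (W^⊗2)[2][3] = 3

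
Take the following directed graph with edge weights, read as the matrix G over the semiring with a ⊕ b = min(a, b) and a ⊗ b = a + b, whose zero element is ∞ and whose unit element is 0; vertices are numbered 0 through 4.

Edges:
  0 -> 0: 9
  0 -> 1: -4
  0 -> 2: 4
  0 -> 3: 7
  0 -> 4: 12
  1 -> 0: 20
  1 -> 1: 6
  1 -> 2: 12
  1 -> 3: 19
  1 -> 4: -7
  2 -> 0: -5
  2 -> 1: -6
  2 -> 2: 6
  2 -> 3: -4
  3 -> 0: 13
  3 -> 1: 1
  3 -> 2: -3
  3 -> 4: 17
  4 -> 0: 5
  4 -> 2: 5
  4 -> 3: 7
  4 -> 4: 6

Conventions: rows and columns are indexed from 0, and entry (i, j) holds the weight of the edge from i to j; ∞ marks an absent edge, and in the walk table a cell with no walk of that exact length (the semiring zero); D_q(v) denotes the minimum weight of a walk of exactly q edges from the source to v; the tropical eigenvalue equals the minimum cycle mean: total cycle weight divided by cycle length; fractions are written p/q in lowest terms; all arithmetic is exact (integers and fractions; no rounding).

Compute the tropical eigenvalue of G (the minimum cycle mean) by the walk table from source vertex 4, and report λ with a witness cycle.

q=0: [∞, ∞, ∞, ∞, 0]
q=1: [5, ∞, 5, 7, 6]
q=2: [0, -1, 4, 1, 12]
q=3: [-1, -4, -2, 0, -8]
q=4: [-7, -8, -3, -6, -11]
q=5: [-8, -11, -9, -7, -15]
Optimal cycle mean attained by: cycle 2->3->2, total (-4) + (-3), length 2.
Answer: λ = -7/2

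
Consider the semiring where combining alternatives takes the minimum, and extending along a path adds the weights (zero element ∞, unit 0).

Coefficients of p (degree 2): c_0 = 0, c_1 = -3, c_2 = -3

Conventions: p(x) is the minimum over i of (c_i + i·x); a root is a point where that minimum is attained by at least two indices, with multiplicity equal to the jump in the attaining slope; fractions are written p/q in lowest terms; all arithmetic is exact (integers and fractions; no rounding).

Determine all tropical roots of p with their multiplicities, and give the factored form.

hull edge (i=0, c=0) to (i=1, c=-3): slope -3, span 1
hull edge (i=1, c=-3) to (i=2, c=-3): slope 0, span 1
Factored form: p(x) = -3 ⊗ (x ⊕ 0) ⊗ (x ⊕ 3)
Answer: roots = 0 (mult 1), 3 (mult 1)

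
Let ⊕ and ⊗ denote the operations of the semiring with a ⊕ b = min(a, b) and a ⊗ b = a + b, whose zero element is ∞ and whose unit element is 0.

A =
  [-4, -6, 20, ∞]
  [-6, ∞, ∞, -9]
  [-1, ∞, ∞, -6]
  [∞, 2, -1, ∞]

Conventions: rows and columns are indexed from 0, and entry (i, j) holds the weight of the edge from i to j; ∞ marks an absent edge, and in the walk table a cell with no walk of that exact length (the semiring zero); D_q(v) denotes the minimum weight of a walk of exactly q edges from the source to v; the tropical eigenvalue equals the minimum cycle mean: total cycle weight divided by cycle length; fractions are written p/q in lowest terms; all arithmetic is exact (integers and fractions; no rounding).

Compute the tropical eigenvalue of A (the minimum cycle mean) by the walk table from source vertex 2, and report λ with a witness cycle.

q=0: [∞, ∞, 0, ∞]
q=1: [-1, ∞, ∞, -6]
q=2: [-5, -7, -7, ∞]
q=3: [-13, -11, 15, -16]
q=4: [-17, -19, -17, -20]
Optimal cycle mean attained by: cycle 0->1->0, total (-6) + (-6), length 2.
Answer: λ = -6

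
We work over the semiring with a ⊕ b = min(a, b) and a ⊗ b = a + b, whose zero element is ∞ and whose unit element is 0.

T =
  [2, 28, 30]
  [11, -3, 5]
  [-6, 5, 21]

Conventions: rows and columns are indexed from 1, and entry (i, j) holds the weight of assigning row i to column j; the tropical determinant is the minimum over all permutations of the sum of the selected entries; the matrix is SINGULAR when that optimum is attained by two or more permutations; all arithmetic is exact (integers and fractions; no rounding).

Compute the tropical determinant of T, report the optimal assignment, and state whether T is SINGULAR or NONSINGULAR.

σ = (1, 2, 3): 2 + (-3) + 21 = 20
σ = (1, 3, 2): 2 + 5 + 5 = 12
σ = (2, 1, 3): 28 + 11 + 21 = 60
σ = (2, 3, 1): 28 + 5 + (-6) = 27
σ = (3, 1, 2): 30 + 11 + 5 = 46
σ = (3, 2, 1): 30 + (-3) + (-6) = 21
Optimal value attained by: σ = (1, 3, 2).
Answer: det⊕(T) = 12; verdict: NONSINGULAR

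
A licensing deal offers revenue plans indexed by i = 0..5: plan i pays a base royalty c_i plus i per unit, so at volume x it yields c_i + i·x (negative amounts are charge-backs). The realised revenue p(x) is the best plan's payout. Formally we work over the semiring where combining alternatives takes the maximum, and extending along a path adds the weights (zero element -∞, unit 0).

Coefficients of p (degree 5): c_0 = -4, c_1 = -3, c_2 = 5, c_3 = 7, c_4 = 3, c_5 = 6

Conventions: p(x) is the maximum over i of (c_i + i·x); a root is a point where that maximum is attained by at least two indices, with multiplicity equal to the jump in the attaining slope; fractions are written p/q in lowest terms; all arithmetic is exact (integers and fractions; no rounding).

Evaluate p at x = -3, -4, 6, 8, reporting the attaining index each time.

p(-3) = max(-4+0·(-3)=-4, -3+1·(-3)=-6, 5+2·(-3)=-1, 7+3·(-3)=-2, 3+4·(-3)=-9, 6+5·(-3)=-9) = -1 (attained by i=2)
p(-4) = max(-4+0·(-4)=-4, -3+1·(-4)=-7, 5+2·(-4)=-3, 7+3·(-4)=-5, 3+4·(-4)=-13, 6+5·(-4)=-14) = -3 (attained by i=2)
p(6) = max(-4+0·6=-4, -3+1·6=3, 5+2·6=17, 7+3·6=25, 3+4·6=27, 6+5·6=36) = 36 (attained by i=5)
p(8) = max(-4+0·8=-4, -3+1·8=5, 5+2·8=21, 7+3·8=31, 3+4·8=35, 6+5·8=46) = 46 (attained by i=5)
Answer: p(-3) = -1; p(-4) = -3; p(6) = 36; p(8) = 46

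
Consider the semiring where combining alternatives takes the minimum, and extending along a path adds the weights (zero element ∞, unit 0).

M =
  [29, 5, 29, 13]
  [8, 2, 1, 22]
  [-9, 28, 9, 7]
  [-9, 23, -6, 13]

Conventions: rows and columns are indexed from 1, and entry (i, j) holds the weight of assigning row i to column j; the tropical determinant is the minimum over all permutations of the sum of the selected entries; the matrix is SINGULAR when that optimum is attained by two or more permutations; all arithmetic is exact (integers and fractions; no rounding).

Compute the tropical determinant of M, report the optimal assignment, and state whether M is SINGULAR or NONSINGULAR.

σ = (1, 2, 3, 4): 29 + 2 + 9 + 13 = 53
σ = (1, 2, 4, 3): 29 + 2 + 7 + (-6) = 32
σ = (1, 3, 2, 4): 29 + 1 + 28 + 13 = 71
σ = (1, 3, 4, 2): 29 + 1 + 7 + 23 = 60
σ = (1, 4, 2, 3): 29 + 22 + 28 + (-6) = 73
σ = (1, 4, 3, 2): 29 + 22 + 9 + 23 = 83
σ = (2, 1, 3, 4): 5 + 8 + 9 + 13 = 35
σ = (2, 1, 4, 3): 5 + 8 + 7 + (-6) = 14
σ = (2, 3, 1, 4): 5 + 1 + (-9) + 13 = 10
σ = (2, 3, 4, 1): 5 + 1 + 7 + (-9) = 4
σ = (2, 4, 1, 3): 5 + 22 + (-9) + (-6) = 12
σ = (2, 4, 3, 1): 5 + 22 + 9 + (-9) = 27
σ = (3, 1, 2, 4): 29 + 8 + 28 + 13 = 78
σ = (3, 1, 4, 2): 29 + 8 + 7 + 23 = 67
σ = (3, 2, 1, 4): 29 + 2 + (-9) + 13 = 35
σ = (3, 2, 4, 1): 29 + 2 + 7 + (-9) = 29
σ = (3, 4, 1, 2): 29 + 22 + (-9) + 23 = 65
σ = (3, 4, 2, 1): 29 + 22 + 28 + (-9) = 70
σ = (4, 1, 2, 3): 13 + 8 + 28 + (-6) = 43
σ = (4, 1, 3, 2): 13 + 8 + 9 + 23 = 53
σ = (4, 2, 1, 3): 13 + 2 + (-9) + (-6) = 0
σ = (4, 2, 3, 1): 13 + 2 + 9 + (-9) = 15
σ = (4, 3, 1, 2): 13 + 1 + (-9) + 23 = 28
σ = (4, 3, 2, 1): 13 + 1 + 28 + (-9) = 33
Optimal value attained by: σ = (4, 2, 1, 3).
Answer: det⊕(M) = 0; verdict: NONSINGULAR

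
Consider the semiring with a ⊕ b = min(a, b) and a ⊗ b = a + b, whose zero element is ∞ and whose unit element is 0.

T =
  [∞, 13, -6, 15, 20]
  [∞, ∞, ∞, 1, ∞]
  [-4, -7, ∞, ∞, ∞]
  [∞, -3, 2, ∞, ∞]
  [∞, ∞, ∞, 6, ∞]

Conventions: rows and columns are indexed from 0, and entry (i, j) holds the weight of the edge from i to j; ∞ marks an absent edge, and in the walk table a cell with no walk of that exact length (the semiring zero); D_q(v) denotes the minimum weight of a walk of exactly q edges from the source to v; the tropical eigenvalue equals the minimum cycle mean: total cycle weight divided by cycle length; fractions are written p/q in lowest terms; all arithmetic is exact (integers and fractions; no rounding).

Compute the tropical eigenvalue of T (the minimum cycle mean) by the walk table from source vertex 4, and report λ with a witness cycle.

q=0: [∞, ∞, ∞, ∞, 0]
q=1: [∞, ∞, ∞, 6, ∞]
q=2: [∞, 3, 8, ∞, ∞]
q=3: [4, 1, ∞, 4, ∞]
q=4: [∞, 1, -2, 2, 24]
q=5: [-6, -9, 4, 2, ∞]
Optimal cycle mean attained by: cycle 0->2->0, total (-6) + (-4), length 2.
Answer: λ = -5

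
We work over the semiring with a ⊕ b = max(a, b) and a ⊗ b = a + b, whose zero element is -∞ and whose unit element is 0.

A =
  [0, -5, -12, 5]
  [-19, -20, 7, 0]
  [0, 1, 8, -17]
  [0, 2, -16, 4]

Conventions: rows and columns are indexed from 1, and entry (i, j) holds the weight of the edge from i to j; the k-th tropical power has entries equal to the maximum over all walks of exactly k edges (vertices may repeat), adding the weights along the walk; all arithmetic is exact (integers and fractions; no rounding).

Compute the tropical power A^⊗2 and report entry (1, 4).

A^⊗2:
  [5, 7, 2, 9]
  [7, 8, 15, 4]
  [8, 9, 16, 5]
  [4, 6, 9, 8]
Key observation: the optimum is the walk 1->4->4, with weight 5 + 4 = 9.
Optimal value attained by: walk 1->4->4.
Answer: (A^⊗2)[1][4] = 9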